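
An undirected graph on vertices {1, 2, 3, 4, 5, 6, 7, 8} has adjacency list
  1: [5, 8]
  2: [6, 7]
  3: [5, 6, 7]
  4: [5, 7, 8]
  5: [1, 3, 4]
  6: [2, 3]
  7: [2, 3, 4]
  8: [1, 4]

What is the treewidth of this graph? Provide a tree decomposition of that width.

The largest bag has 3 vertices, giving width 2; this decomposition certifies tw(G) ≤ 2. For the lower bound, G contains the cycle 2–6–3–7–2, so G is not a forest; only forests have treewidth ≤ 1, hence tw(G) ≥ 2. The upper and lower bounds meet at 2, so that is the treewidth.

Treewidth 2.
One optimal decomposition is:
Bags: B1 = {2, 6, 7}  B2 = {3, 6, 7}  B3 = {3, 4, 7}  B4 = {3, 4, 5}  B5 = {4, 5, 8}  B6 = {1, 5, 8}
Tree: B1–B2, B2–B3, B3–B4, B4–B5, B5–B6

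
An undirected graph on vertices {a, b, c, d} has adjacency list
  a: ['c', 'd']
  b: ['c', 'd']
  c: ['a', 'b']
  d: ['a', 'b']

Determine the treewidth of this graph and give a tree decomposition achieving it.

Each bag holds 3 vertices, so the decomposition has width 2, which upper-bounds the treewidth. Since c–b–d–a–c is a cycle in G, G is not acyclic. Forests are exactly the graphs of treewidth ≤ 1, so tw(G) ≥ 2. Therefore the treewidth is 2.

Treewidth 2.
One optimal decomposition is:
Bags: B1 = {b, c, d}  B2 = {a, c, d}
Tree: B1–B2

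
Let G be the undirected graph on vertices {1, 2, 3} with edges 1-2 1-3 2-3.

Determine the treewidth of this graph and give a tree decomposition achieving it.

Treewidth 2.
One optimal decomposition is:
Bags: B1 = {1, 2, 3}
Tree: (single bag)

A single bag containing all 3 vertices is trivially a valid decomposition of width 2. Conversely, {1, 2, 3} is a clique of size 3, and the vertices of any clique must share a bag in every tree decomposition; so some bag has ≥ 3 vertices and tw(G) ≥ 2. Therefore the treewidth is 2.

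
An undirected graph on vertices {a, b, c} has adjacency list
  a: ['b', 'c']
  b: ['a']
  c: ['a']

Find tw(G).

A width-1 tree decomposition is:
Bags: B1 = {a, c}  B2 = {a, b}
Tree: B1–B2
Every bag has size at most 2, so the width is 2 − 1 = 1 and tw(G) ≤ 1. Any graph with an edge has treewidth ≥ 1, and G has the edge c–a. Combining the bounds, tw(G) = 1.

1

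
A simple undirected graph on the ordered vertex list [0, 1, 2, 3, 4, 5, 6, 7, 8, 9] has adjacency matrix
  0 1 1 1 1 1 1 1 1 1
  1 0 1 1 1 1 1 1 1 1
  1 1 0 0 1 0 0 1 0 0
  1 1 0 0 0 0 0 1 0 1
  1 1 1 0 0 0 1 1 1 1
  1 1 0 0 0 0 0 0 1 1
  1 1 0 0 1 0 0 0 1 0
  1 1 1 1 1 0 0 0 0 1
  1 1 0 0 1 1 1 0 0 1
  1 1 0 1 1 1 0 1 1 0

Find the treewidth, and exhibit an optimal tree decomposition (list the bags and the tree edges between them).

Treewidth 4.
One such decomposition:
Bags: B1 = {0, 1, 4, 7, 9}  B2 = {0, 1, 3, 7, 9}  B3 = {0, 1, 4, 8, 9}  B4 = {0, 1, 2, 4, 7}  B5 = {0, 1, 5, 8, 9}  B6 = {0, 1, 4, 6, 8}
Tree: B1–B2, B1–B3, B1–B4, B3–B5, B3–B6

Every bag has size at most 5, so the width is 5 − 1 = 4 and tw(G) ≤ 4. For the lower bound, the 5 vertices {0, 1, 3, 7, 9} are pairwise adjacent, and any tree decomposition puts a clique entirely inside one bag — forcing width ≥ 4. Combining the bounds, tw(G) = 4.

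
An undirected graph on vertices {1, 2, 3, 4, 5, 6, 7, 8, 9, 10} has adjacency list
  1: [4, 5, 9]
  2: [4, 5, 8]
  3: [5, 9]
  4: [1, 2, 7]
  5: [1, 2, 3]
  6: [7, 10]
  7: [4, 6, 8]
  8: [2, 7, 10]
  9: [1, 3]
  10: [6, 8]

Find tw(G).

2

A width-2 tree decomposition is:
Bags: B1 = {3, 5, 9}  B2 = {1, 5, 9}  B3 = {1, 2, 5}  B4 = {1, 2, 4}  B5 = {2, 4, 8}  B6 = {4, 7, 8}  B7 = {7, 8, 10}  B8 = {6, 7, 10}
Tree: B1–B2, B2–B3, B3–B4, B4–B5, B5–B6, B6–B7, B7–B8
Each bag holds 3 vertices, so the decomposition has width 2, which upper-bounds the treewidth. For the lower bound, G contains the cycle 3–9–1–5–3, so G is not a forest; only forests have treewidth ≤ 1, hence tw(G) ≥ 2. Combining the bounds, tw(G) = 2.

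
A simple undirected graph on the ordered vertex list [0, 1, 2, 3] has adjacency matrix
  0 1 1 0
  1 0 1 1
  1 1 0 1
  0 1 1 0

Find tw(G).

A width-2 tree decomposition is:
Bags: B1 = {0, 1, 2}  B2 = {1, 2, 3}
Tree: B1–B2
The largest bag has 3 vertices, giving width 2; this decomposition certifies tw(G) ≤ 2. On the other hand G contains the 3-clique {0, 1, 2}. A clique must lie in a single bag of any decomposition, so no decomposition can have width below 2. The upper and lower bounds meet at 2, so that is the treewidth.

2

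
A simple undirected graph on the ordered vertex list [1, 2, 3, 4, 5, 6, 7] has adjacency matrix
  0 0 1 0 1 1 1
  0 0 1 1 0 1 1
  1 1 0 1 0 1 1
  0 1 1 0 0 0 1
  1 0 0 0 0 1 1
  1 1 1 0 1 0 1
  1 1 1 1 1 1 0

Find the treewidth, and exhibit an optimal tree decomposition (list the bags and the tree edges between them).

Treewidth 3.
One optimal decomposition is:
Bags: B1 = {2, 3, 4, 7}  B2 = {2, 3, 6, 7}  B3 = {1, 3, 6, 7}  B4 = {1, 5, 6, 7}
Tree: B1–B2, B2–B3, B3–B4

Each bag holds 4 vertices, so the decomposition has width 3, which upper-bounds the treewidth. On the other hand G contains the 4-clique {1, 3, 6, 7}. A clique must lie in a single bag of any decomposition, so no decomposition can have width below 3. Hence tw(G) = 3 exactly.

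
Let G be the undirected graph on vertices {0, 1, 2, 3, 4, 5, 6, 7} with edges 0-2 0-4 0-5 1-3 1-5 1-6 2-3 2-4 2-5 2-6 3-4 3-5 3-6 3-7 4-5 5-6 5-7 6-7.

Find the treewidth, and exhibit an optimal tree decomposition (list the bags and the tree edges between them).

Treewidth 3.
One optimal decomposition is:
Bags: B1 = {2, 3, 4, 5}  B2 = {2, 3, 5, 6}  B3 = {0, 2, 4, 5}  B4 = {1, 3, 5, 6}  B5 = {3, 5, 6, 7}
Tree: B1–B2, B1–B3, B2–B4, B4–B5

Each bag holds 4 vertices, so the decomposition has width 3, which upper-bounds the treewidth. For the lower bound, the 4 vertices {0, 2, 4, 5} are pairwise adjacent, and any tree decomposition puts a clique entirely inside one bag — forcing width ≥ 3. Hence tw(G) = 3 exactly.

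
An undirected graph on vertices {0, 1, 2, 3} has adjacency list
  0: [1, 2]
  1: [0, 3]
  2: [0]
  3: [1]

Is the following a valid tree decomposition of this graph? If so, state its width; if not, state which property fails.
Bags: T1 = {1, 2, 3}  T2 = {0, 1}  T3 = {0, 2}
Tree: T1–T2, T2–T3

A tree decomposition must satisfy three properties: every vertex lies in some bag; for every edge, both endpoints lie together in some bag; and for every vertex, the bags containing it form a connected subtree. Here bags containing vertex 2 are not connected in the tree, so the decomposition is invalid.

No — bags containing vertex 2 are not connected in the tree.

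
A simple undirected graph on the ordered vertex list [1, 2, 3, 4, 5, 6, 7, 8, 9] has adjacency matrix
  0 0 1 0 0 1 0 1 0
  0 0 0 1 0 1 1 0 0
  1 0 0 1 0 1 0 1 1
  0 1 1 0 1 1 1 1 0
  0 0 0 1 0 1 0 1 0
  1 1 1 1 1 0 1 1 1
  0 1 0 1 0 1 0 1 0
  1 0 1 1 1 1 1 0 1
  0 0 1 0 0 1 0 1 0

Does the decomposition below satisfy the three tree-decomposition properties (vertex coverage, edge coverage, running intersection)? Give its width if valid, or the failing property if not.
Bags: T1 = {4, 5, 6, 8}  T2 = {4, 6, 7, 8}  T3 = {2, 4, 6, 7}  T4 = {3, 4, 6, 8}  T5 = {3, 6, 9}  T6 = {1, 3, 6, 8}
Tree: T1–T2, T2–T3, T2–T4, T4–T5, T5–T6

No — edge (8,9) lies in no bag.

A tree decomposition must satisfy three properties: every vertex lies in some bag; for every edge, both endpoints lie together in some bag; and for every vertex, the bags containing it form a connected subtree. Here edge (8,9) lies in no bag, so the decomposition is invalid.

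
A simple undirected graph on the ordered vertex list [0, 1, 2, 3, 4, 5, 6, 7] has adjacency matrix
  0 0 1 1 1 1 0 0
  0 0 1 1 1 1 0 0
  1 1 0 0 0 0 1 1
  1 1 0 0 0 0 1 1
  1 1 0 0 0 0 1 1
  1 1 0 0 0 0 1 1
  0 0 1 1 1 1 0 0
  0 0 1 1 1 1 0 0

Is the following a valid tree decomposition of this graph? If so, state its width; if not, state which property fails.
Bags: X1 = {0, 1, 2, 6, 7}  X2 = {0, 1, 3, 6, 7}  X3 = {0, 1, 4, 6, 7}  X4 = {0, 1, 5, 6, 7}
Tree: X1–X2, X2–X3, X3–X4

Yes; width 4.

Vertex coverage: the bags together contain {0, 1, 2, 3, 4, 5, 6, 7}, the full vertex set. Edge coverage: each edge of G has both endpoints in at least one bag. Running intersection: for every vertex, the bags containing it form a connected subtree. All three properties hold, so this is a valid tree decomposition of width max|bag| − 1 = 4, and hence tw(G) ≤ 4.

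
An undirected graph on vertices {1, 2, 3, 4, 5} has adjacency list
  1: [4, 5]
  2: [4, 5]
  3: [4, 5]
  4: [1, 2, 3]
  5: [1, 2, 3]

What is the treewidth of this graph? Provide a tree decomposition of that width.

Treewidth 2.
One such decomposition:
Bags: B1 = {1, 4, 5}  B2 = {2, 4, 5}  B3 = {3, 4, 5}
Tree: B1–B2, B2–B3

Each bag holds 3 vertices, so the decomposition has width 2, which upper-bounds the treewidth. For the lower bound, G contains the cycle 4–1–5–2–4, so G is not a forest; only forests have treewidth ≤ 1, hence tw(G) ≥ 2. Hence tw(G) = 2 exactly.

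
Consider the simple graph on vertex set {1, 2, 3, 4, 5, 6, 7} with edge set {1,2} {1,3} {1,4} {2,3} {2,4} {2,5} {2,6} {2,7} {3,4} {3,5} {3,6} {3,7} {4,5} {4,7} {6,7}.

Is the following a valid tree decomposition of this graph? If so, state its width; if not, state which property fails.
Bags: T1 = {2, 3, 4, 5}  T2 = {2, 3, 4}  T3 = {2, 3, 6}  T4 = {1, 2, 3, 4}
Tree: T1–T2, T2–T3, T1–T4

A tree decomposition must satisfy three properties: every vertex lies in some bag; for every edge, both endpoints lie together in some bag; and for every vertex, the bags containing it form a connected subtree. Here vertex 7 appears in no bag, so the decomposition is invalid.

No — vertex 7 appears in no bag.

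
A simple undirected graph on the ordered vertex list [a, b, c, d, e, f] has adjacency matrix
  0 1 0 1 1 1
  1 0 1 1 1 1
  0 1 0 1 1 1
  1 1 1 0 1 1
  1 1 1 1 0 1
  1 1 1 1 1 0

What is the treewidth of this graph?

A width-4 tree decomposition is:
Bags: B1 = {a, b, d, e, f}  B2 = {b, c, d, e, f}
Tree: B1–B2
Every bag has size at most 5, so the width is 5 − 1 = 4 and tw(G) ≤ 4. For the lower bound, the 5 vertices {b, c, d, e, f} are pairwise adjacent, and any tree decomposition puts a clique entirely inside one bag — forcing width ≥ 4. The upper and lower bounds meet at 4, so that is the treewidth.

4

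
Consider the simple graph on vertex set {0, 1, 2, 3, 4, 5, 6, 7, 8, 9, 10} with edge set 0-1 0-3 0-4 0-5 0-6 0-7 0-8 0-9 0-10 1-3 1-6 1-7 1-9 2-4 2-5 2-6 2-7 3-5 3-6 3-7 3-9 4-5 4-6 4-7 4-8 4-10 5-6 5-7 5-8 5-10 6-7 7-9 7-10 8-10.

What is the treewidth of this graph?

A width-4 tree decomposition is:
Bags: B1 = {0, 3, 5, 6, 7}  B2 = {0, 4, 5, 6, 7}  B3 = {0, 1, 3, 6, 7}  B4 = {0, 1, 3, 7, 9}  B5 = {0, 4, 5, 7, 10}  B6 = {2, 4, 5, 6, 7}  B7 = {0, 4, 5, 8, 10}
Tree: B1–B2, B1–B3, B3–B4, B2–B5, B2–B6, B5–B7
Every bag has size at most 5, so the width is 5 − 1 = 4 and tw(G) ≤ 4. For the lower bound, the 5 vertices {0, 4, 5, 8, 10} are pairwise adjacent, and any tree decomposition puts a clique entirely inside one bag — forcing width ≥ 4. Combining the bounds, tw(G) = 4.

4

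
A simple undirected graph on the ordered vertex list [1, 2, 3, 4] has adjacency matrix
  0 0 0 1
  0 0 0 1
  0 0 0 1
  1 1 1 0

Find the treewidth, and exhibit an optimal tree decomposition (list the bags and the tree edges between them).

Treewidth 1.
One such decomposition:
Bags: B1 = {2, 4}  B2 = {3, 4}  B3 = {1, 4}
Tree: B1–B2, B1–B3

Each bag holds 2 vertices, so the decomposition has width 1, which upper-bounds the treewidth. Since G has at least one edge (e.g. 4–2), it is not an edgeless graph, so tw(G) ≥ 1. Therefore the treewidth is 1.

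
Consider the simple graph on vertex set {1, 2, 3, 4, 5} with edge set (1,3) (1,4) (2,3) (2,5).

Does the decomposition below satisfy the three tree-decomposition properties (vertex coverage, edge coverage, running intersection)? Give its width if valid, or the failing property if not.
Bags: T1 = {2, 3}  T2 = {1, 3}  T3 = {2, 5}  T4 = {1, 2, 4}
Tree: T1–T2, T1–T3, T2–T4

No — bags containing vertex 2 are not connected in the tree.

A tree decomposition must satisfy three properties: every vertex lies in some bag; for every edge, both endpoints lie together in some bag; and for every vertex, the bags containing it form a connected subtree. Here bags containing vertex 2 are not connected in the tree, so the decomposition is invalid.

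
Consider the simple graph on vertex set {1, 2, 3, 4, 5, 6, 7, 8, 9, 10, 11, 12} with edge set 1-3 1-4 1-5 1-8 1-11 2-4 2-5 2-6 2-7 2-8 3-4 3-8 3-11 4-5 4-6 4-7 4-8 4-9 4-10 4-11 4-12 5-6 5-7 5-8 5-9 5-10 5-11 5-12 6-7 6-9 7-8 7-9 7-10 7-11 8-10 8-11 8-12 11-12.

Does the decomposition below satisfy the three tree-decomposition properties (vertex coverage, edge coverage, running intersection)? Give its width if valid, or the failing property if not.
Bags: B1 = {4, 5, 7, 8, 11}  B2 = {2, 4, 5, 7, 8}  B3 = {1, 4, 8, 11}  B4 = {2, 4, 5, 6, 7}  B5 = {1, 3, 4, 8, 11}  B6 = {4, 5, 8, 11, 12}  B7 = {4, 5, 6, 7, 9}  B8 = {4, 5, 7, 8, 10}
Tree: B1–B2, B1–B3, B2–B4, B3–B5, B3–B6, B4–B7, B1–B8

No — edge (5,1) lies in no bag.

A tree decomposition must satisfy three properties: every vertex lies in some bag; for every edge, both endpoints lie together in some bag; and for every vertex, the bags containing it form a connected subtree. Here edge (5,1) lies in no bag, so the decomposition is invalid.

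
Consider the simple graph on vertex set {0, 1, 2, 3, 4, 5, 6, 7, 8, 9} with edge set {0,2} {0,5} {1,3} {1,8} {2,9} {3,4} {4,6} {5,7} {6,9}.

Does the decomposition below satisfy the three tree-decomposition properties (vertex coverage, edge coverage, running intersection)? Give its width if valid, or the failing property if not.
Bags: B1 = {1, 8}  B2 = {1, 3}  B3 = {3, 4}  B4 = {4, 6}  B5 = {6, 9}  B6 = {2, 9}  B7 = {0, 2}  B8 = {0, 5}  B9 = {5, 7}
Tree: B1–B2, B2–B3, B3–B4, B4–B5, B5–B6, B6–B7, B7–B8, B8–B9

Yes; width 1.

Every vertex of G appears in some bag (union = {0, 1, 2, 3, 4, 5, 6, 7, 8, 9}); every edge is covered by a bag; and for each vertex v the set of bags containing v is connected in the bag tree. The decomposition is therefore valid. The largest bag has 2 vertices, so the width is 1.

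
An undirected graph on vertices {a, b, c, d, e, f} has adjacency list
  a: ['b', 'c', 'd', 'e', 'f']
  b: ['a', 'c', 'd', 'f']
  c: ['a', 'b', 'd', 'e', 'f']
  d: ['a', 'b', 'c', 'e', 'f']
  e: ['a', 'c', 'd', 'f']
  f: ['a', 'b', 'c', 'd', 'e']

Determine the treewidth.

4

A width-4 tree decomposition is:
Bags: B1 = {a, b, c, d, f}  B2 = {a, c, d, e, f}
Tree: B1–B2
The largest bag has 5 vertices, giving width 4; this decomposition certifies tw(G) ≤ 4. Conversely, {a, c, d, e, f} is a clique of size 5, and the vertices of any clique must share a bag in every tree decomposition; so some bag has ≥ 5 vertices and tw(G) ≥ 4. Hence tw(G) = 4 exactly.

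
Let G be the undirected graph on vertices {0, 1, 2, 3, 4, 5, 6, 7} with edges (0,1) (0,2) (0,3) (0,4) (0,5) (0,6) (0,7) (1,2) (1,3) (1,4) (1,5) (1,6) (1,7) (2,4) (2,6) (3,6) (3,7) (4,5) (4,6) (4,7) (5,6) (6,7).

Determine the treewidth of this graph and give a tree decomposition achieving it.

The largest bag has 5 vertices, giving width 4; this decomposition certifies tw(G) ≤ 4. Conversely, {0, 1, 3, 6, 7} is a clique of size 5, and the vertices of any clique must share a bag in every tree decomposition; so some bag has ≥ 5 vertices and tw(G) ≥ 4. Therefore the treewidth is 4.

Treewidth 4.
One such decomposition:
Bags: B1 = {0, 1, 3, 6, 7}  B2 = {0, 1, 4, 6, 7}  B3 = {0, 1, 4, 5, 6}  B4 = {0, 1, 2, 4, 6}
Tree: B1–B2, B2–B3, B3–B4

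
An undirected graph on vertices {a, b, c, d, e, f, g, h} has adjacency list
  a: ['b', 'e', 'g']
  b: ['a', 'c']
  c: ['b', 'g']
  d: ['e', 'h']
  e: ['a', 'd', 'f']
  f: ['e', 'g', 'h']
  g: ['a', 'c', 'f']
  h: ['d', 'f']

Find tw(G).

A width-2 tree decomposition is:
Bags: B1 = {d, f, h}  B2 = {d, e, f}  B3 = {e, f, g}  B4 = {a, e, g}  B5 = {a, c, g}  B6 = {a, b, c}
Tree: B1–B2, B2–B3, B3–B4, B4–B5, B5–B6
Each bag holds 3 vertices, so the decomposition has width 2, which upper-bounds the treewidth. Since h–d–e–f–h is a cycle in G, G is not acyclic. Forests are exactly the graphs of treewidth ≤ 1, so tw(G) ≥ 2. The upper and lower bounds meet at 2, so that is the treewidth.

2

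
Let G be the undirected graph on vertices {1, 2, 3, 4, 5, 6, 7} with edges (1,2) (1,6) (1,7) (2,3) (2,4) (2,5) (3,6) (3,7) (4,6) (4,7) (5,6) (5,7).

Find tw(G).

A width-3 tree decomposition is:
Bags: B1 = {2, 5, 6, 7}  B2 = {1, 2, 6, 7}  B3 = {2, 4, 6, 7}  B4 = {2, 3, 6, 7}
Tree: B1–B2, B2–B3, B3–B4
Each bag holds 4 vertices, so the decomposition has width 3, which upper-bounds the treewidth. For the lower bound: the 4 vertex sets {5,6}, {1,2}, {7}, {4} are disjoint, each induces a connected subgraph, and every pair is joined by at least one edge of G. Contracting each set to a single vertex therefore yields K_{4} as a minor, and since treewidth is minor-monotone, tw(G) ≥ tw(K_{4}) = 3. Combining the bounds, tw(G) = 3.

3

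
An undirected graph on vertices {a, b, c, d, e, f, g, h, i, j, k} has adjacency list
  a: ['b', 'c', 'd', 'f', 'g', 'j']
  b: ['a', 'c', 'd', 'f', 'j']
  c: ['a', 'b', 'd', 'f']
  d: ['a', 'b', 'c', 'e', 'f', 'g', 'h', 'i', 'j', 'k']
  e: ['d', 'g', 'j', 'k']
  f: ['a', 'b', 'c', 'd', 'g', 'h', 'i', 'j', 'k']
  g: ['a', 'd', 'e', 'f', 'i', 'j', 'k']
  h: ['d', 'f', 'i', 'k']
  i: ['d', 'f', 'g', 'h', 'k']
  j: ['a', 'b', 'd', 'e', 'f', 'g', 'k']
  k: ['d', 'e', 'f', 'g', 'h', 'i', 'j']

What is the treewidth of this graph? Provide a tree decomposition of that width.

Treewidth 4.
One optimal decomposition is:
Bags: B1 = {a, d, f, g, j}  B2 = {d, f, g, j, k}  B3 = {a, b, d, f, j}  B4 = {d, f, g, i, k}  B5 = {d, f, h, i, k}  B6 = {a, b, c, d, f}  B7 = {d, e, g, j, k}
Tree: B1–B2, B1–B3, B2–B4, B4–B5, B3–B6, B2–B7

Each bag holds 5 vertices, so the decomposition has width 4, which upper-bounds the treewidth. Conversely, {d, e, g, j, k} is a clique of size 5, and the vertices of any clique must share a bag in every tree decomposition; so some bag has ≥ 5 vertices and tw(G) ≥ 4. The upper and lower bounds meet at 4, so that is the treewidth.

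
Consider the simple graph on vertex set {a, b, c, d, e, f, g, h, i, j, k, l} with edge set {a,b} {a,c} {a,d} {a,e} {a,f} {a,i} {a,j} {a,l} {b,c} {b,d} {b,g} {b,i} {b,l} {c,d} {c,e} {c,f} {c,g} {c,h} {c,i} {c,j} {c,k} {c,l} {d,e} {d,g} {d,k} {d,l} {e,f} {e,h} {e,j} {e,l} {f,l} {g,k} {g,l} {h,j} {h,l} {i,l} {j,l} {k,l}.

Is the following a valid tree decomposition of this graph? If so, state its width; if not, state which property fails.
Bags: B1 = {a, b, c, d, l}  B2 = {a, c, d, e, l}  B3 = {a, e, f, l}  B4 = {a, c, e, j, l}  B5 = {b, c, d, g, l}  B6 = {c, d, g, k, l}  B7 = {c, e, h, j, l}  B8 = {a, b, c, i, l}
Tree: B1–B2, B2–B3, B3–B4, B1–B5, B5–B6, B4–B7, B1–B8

No — edge (c,f) lies in no bag.

A tree decomposition must satisfy three properties: every vertex lies in some bag; for every edge, both endpoints lie together in some bag; and for every vertex, the bags containing it form a connected subtree. Here edge (c,f) lies in no bag, so the decomposition is invalid.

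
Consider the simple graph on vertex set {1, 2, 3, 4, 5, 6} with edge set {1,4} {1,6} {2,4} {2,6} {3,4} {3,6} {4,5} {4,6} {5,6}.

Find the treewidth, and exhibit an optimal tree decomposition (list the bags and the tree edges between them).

Treewidth 2.
Bags: B1 = {1, 4, 6}  B2 = {2, 4, 6}  B3 = {3, 4, 6}  B4 = {4, 5, 6}
Tree: B1–B2, B1–B3, B3–B4

Each bag holds 3 vertices, so the decomposition has width 2, which upper-bounds the treewidth. On the other hand G contains the 3-clique {1, 4, 6}. A clique must lie in a single bag of any decomposition, so no decomposition can have width below 2. The upper and lower bounds meet at 2, so that is the treewidth.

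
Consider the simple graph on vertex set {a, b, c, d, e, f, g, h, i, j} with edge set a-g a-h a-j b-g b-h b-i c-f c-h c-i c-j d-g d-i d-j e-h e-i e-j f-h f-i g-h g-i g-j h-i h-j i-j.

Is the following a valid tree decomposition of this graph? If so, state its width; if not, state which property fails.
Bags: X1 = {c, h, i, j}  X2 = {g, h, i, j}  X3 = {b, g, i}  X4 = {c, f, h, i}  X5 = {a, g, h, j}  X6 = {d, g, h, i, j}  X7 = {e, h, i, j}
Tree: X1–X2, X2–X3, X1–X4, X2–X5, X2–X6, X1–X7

No — edge (h,b) lies in no bag.

A tree decomposition must satisfy three properties: every vertex lies in some bag; for every edge, both endpoints lie together in some bag; and for every vertex, the bags containing it form a connected subtree. Here edge (h,b) lies in no bag, so the decomposition is invalid.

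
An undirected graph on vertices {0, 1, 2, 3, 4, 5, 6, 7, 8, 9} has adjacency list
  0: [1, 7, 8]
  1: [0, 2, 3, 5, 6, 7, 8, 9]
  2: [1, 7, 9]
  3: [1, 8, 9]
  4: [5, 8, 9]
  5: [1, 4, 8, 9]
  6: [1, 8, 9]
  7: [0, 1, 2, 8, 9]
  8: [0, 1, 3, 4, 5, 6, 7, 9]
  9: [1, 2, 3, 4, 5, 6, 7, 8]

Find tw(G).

3

A width-3 tree decomposition is:
Bags: B1 = {0, 1, 7, 8}  B2 = {1, 7, 8, 9}  B3 = {1, 6, 8, 9}  B4 = {1, 5, 8, 9}  B5 = {4, 5, 8, 9}  B6 = {1, 2, 7, 9}  B7 = {1, 3, 8, 9}
Tree: B1–B2, B2–B3, B3–B4, B4–B5, B2–B6, B3–B7
Each bag holds 4 vertices, so the decomposition has width 3, which upper-bounds the treewidth. Conversely, {0, 1, 7, 8} is a clique of size 4, and the vertices of any clique must share a bag in every tree decomposition; so some bag has ≥ 4 vertices and tw(G) ≥ 3. Therefore the treewidth is 3.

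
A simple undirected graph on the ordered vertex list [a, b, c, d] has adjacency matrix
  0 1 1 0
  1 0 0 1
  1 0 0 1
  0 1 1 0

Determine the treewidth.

2

A width-2 tree decomposition is:
Bags: B1 = {a, c, d}  B2 = {a, b, d}
Tree: B1–B2
Every bag has size at most 3, so the width is 3 − 1 = 2 and tw(G) ≤ 2. The edges a–c–d–b–a form a cycle, so G is not a tree and its treewidth is at least 2. Therefore the treewidth is 2.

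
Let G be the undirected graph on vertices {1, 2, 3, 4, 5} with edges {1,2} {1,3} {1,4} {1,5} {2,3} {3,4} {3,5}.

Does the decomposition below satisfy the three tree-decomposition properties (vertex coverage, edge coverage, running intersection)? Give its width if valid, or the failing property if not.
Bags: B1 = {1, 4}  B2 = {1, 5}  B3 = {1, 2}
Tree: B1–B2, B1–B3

A tree decomposition must satisfy three properties: every vertex lies in some bag; for every edge, both endpoints lie together in some bag; and for every vertex, the bags containing it form a connected subtree. Here vertex 3 appears in no bag, so the decomposition is invalid.

No — vertex 3 appears in no bag.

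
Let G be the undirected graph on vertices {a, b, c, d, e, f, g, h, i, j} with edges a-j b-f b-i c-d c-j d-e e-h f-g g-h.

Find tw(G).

1

A width-1 tree decomposition is:
Bags: B1 = {b, i}  B2 = {b, f}  B3 = {f, g}  B4 = {g, h}  B5 = {e, h}  B6 = {d, e}  B7 = {c, d}  B8 = {c, j}  B9 = {a, j}
Tree: B1–B2, B2–B3, B3–B4, B4–B5, B5–B6, B6–B7, B7–B8, B8–B9
The largest bag has 2 vertices, giving width 1; this decomposition certifies tw(G) ≤ 1. G has an edge, so its treewidth is at least 1. Hence tw(G) = 1 exactly.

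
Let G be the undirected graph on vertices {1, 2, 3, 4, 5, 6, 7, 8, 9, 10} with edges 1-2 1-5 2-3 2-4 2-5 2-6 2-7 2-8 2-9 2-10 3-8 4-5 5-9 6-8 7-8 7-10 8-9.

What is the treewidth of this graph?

A width-2 tree decomposition is:
Bags: B1 = {2, 3, 8}  B2 = {2, 7, 8}  B3 = {2, 8, 9}  B4 = {2, 5, 9}  B5 = {2, 6, 8}  B6 = {2, 4, 5}  B7 = {2, 7, 10}  B8 = {1, 2, 5}
Tree: B1–B2, B1–B3, B3–B4, B3–B5, B4–B6, B2–B7, B4–B8
Each bag holds 3 vertices, so the decomposition has width 2, which upper-bounds the treewidth. For the lower bound, the 3 vertices {1, 2, 5} are pairwise adjacent, and any tree decomposition puts a clique entirely inside one bag — forcing width ≥ 2. Combining the bounds, tw(G) = 2.

2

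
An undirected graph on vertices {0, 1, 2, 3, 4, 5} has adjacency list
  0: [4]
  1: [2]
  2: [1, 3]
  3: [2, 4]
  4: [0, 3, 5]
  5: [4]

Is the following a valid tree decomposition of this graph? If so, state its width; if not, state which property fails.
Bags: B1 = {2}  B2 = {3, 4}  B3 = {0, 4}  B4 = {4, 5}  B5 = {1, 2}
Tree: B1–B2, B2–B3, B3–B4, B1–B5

A tree decomposition must satisfy three properties: every vertex lies in some bag; for every edge, both endpoints lie together in some bag; and for every vertex, the bags containing it form a connected subtree. Here edge (3,2) lies in no bag, so the decomposition is invalid.

No — edge (3,2) lies in no bag.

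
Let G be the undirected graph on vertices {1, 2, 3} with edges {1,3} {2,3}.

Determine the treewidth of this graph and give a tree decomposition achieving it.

Every bag has size at most 2, so the width is 2 − 1 = 1 and tw(G) ≤ 1. G has an edge, so its treewidth is at least 1. Hence tw(G) = 1 exactly.

Treewidth 1.
Bags: B1 = {1, 3}  B2 = {2, 3}
Tree: B1–B2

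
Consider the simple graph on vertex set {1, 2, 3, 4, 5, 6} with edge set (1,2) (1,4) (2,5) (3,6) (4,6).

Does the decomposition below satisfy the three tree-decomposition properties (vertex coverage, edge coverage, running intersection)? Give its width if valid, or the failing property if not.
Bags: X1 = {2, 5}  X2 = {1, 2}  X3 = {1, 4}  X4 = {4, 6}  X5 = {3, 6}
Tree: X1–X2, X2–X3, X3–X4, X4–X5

Yes; width 1.

Checking the three conditions: (i) the bags cover all of {1, 2, 3, 4, 5, 6}; (ii) for each edge, some bag contains both endpoints; (iii) the bags containing any fixed vertex form a subtree. All hold, so the decomposition is valid with width 2 − 1 = 1.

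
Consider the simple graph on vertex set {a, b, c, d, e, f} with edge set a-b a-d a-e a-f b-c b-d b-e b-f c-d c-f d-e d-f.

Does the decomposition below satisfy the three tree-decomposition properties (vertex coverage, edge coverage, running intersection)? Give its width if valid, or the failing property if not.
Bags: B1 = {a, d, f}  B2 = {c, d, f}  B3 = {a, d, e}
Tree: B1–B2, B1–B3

No — vertex b appears in no bag.

A tree decomposition must satisfy three properties: every vertex lies in some bag; for every edge, both endpoints lie together in some bag; and for every vertex, the bags containing it form a connected subtree. Here vertex b appears in no bag, so the decomposition is invalid.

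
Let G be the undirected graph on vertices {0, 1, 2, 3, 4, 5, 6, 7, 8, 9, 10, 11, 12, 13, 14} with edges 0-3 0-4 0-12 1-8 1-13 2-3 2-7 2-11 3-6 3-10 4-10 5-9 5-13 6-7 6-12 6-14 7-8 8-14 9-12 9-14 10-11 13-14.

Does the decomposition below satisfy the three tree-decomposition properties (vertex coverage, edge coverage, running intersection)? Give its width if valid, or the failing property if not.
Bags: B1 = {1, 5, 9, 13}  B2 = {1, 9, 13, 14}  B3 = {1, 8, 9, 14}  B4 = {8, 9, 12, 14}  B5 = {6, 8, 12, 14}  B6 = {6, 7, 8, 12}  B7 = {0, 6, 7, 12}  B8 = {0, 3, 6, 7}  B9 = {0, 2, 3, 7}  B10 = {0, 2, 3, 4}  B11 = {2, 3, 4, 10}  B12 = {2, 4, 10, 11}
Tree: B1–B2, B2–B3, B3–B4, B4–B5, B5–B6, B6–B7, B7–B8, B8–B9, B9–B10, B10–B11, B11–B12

Checking the three conditions: (i) the bags cover all of {0, 1, 2, 3, 4, 5, 6, 7, 8, 9, 10, 11, 12, 13, 14}; (ii) for each edge, some bag contains both endpoints; (iii) the bags containing any fixed vertex form a subtree. All hold, so the decomposition is valid with width 4 − 1 = 3.

Yes; width 3.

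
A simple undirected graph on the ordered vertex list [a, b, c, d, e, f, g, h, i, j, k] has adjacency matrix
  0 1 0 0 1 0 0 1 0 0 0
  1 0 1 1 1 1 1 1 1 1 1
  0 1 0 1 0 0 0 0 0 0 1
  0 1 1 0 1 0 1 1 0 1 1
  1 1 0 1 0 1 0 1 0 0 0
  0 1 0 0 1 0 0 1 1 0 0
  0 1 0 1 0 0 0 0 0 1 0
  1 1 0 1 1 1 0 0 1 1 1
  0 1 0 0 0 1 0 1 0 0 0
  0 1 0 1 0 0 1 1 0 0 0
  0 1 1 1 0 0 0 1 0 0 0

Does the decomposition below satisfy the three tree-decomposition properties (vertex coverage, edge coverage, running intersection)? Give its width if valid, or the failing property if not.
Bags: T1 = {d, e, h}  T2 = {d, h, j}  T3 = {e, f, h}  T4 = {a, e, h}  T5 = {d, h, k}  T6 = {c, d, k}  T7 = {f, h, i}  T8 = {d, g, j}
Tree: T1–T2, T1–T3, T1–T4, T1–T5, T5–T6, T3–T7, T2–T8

A tree decomposition must satisfy three properties: every vertex lies in some bag; for every edge, both endpoints lie together in some bag; and for every vertex, the bags containing it form a connected subtree. Here vertex b appears in no bag, so the decomposition is invalid.

No — vertex b appears in no bag.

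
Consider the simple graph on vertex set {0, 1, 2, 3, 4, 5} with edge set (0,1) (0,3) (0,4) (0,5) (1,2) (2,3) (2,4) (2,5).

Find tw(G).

2

A width-2 tree decomposition is:
Bags: B1 = {0, 2, 3}  B2 = {0, 2, 5}  B3 = {0, 1, 2}  B4 = {0, 2, 4}
Tree: B1–B2, B2–B3, B3–B4
Every bag has size at most 3, so the width is 3 − 1 = 2 and tw(G) ≤ 2. For the lower bound, G contains the cycle 0–3–2–5–0, so G is not a forest; only forests have treewidth ≤ 1, hence tw(G) ≥ 2. Combining the bounds, tw(G) = 2.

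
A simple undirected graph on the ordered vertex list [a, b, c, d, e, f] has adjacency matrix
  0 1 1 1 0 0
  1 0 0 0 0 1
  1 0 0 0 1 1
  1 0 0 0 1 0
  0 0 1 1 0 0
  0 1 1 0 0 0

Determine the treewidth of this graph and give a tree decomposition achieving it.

Treewidth 2.
One optimal decomposition is:
Bags: B1 = {b, c, f}  B2 = {a, b, c}  B3 = {a, c, e}  B4 = {a, d, e}
Tree: B1–B2, B2–B3, B3–B4

The largest bag has 3 vertices, giving width 2; this decomposition certifies tw(G) ≤ 2. The edges f–b–a–c–f form a cycle, so G is not a tree and its treewidth is at least 2. The upper and lower bounds meet at 2, so that is the treewidth.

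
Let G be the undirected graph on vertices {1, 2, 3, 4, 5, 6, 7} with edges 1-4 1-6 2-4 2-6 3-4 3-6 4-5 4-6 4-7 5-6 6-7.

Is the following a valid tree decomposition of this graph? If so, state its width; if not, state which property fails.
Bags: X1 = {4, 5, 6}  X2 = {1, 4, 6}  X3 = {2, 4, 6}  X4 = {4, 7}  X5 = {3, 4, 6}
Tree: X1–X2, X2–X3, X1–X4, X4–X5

A tree decomposition must satisfy three properties: every vertex lies in some bag; for every edge, both endpoints lie together in some bag; and for every vertex, the bags containing it form a connected subtree. Here edge (6,7) lies in no bag, so the decomposition is invalid.

No — edge (6,7) lies in no bag.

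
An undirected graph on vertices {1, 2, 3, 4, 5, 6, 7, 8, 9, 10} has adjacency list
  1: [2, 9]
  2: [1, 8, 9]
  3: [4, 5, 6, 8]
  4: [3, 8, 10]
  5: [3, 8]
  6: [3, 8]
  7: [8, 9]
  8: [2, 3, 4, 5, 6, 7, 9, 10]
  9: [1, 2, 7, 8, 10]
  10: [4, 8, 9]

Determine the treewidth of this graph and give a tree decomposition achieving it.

Treewidth 2.
One optimal decomposition is:
Bags: B1 = {4, 8, 10}  B2 = {8, 9, 10}  B3 = {3, 4, 8}  B4 = {3, 6, 8}  B5 = {7, 8, 9}  B6 = {2, 8, 9}  B7 = {3, 5, 8}  B8 = {1, 2, 9}
Tree: B1–B2, B1–B3, B3–B4, B2–B5, B2–B6, B3–B7, B6–B8

Each bag holds 3 vertices, so the decomposition has width 2, which upper-bounds the treewidth. For the lower bound, the 3 vertices {2, 8, 9} are pairwise adjacent, and any tree decomposition puts a clique entirely inside one bag — forcing width ≥ 2. Hence tw(G) = 2 exactly.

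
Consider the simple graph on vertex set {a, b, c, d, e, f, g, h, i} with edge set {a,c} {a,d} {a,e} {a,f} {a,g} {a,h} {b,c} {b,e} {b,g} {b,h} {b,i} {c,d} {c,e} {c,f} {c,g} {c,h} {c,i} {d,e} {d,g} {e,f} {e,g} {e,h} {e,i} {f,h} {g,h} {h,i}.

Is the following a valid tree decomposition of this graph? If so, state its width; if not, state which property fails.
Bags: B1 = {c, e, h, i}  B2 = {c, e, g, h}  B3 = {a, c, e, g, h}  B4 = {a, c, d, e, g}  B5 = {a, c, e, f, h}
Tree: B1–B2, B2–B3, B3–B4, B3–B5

A tree decomposition must satisfy three properties: every vertex lies in some bag; for every edge, both endpoints lie together in some bag; and for every vertex, the bags containing it form a connected subtree. Here vertex b appears in no bag, so the decomposition is invalid.

No — vertex b appears in no bag.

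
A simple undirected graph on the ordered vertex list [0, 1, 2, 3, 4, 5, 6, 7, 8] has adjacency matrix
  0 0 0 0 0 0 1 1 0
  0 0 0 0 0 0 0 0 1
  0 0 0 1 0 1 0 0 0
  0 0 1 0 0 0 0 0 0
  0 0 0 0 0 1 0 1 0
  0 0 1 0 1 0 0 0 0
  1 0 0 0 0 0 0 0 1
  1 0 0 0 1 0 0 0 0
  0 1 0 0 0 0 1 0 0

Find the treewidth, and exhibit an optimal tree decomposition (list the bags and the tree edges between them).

The largest bag has 2 vertices, giving width 1; this decomposition certifies tw(G) ≤ 1. Since G has at least one edge (e.g. 1–8), it is not an edgeless graph, so tw(G) ≥ 1. Therefore the treewidth is 1.

Treewidth 1.
One optimal decomposition is:
Bags: B1 = {1, 8}  B2 = {6, 8}  B3 = {0, 6}  B4 = {0, 7}  B5 = {4, 7}  B6 = {4, 5}  B7 = {2, 5}  B8 = {2, 3}
Tree: B1–B2, B2–B3, B3–B4, B4–B5, B5–B6, B6–B7, B7–B8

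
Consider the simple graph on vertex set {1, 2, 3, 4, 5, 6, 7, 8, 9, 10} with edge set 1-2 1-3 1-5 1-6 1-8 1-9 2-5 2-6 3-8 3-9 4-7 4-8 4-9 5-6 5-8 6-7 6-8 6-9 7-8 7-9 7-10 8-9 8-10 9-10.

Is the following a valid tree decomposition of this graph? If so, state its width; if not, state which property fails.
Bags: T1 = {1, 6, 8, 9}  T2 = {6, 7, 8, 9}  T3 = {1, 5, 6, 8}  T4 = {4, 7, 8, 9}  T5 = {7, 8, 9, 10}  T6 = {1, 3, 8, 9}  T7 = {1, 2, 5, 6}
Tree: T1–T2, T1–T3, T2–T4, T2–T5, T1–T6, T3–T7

Yes; width 3.

Every vertex of G appears in some bag (union = {1, 2, 3, 4, 5, 6, 7, 8, 9, 10}); every edge is covered by a bag; and for each vertex v the set of bags containing v is connected in the bag tree. The decomposition is therefore valid. The largest bag has 4 vertices, so the width is 3.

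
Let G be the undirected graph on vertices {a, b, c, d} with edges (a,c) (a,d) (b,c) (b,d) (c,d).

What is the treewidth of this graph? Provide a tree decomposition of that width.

The largest bag has 3 vertices, giving width 2; this decomposition certifies tw(G) ≤ 2. On the other hand G contains the 3-clique {a, c, d}. A clique must lie in a single bag of any decomposition, so no decomposition can have width below 2. Hence tw(G) = 2 exactly.

Treewidth 2.
One optimal decomposition is:
Bags: B1 = {a, c, d}  B2 = {b, c, d}
Tree: B1–B2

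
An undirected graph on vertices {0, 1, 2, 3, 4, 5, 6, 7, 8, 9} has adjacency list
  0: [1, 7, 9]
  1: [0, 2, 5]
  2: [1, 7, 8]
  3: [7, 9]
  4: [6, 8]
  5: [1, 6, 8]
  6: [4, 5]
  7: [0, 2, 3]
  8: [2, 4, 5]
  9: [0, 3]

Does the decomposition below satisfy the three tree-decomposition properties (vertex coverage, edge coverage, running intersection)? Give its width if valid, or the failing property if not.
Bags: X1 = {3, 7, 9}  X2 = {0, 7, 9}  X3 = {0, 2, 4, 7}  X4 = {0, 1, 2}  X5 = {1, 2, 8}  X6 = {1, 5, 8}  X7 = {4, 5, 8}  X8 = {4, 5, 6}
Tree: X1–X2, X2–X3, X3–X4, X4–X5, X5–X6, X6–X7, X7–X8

No — bags containing vertex 4 are not connected in the tree.

A tree decomposition must satisfy three properties: every vertex lies in some bag; for every edge, both endpoints lie together in some bag; and for every vertex, the bags containing it form a connected subtree. Here bags containing vertex 4 are not connected in the tree, so the decomposition is invalid.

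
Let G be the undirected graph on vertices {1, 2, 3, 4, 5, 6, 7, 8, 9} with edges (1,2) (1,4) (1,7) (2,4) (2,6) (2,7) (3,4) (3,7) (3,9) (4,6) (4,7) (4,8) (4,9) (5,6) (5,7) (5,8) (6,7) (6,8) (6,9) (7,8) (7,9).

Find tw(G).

A width-3 tree decomposition is:
Bags: B1 = {4, 6, 7, 9}  B2 = {2, 4, 6, 7}  B3 = {3, 4, 7, 9}  B4 = {1, 2, 4, 7}  B5 = {4, 6, 7, 8}  B6 = {5, 6, 7, 8}
Tree: B1–B2, B1–B3, B2–B4, B2–B5, B5–B6
Every bag has size at most 4, so the width is 4 − 1 = 3 and tw(G) ≤ 3. Conversely, {1, 2, 4, 7} is a clique of size 4, and the vertices of any clique must share a bag in every tree decomposition; so some bag has ≥ 4 vertices and tw(G) ≥ 3. Combining the bounds, tw(G) = 3.

3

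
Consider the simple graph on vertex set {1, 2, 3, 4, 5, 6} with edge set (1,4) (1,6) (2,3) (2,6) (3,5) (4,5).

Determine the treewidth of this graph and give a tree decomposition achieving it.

Treewidth 2.
One optimal decomposition is:
Bags: B1 = {1, 2, 6}  B2 = {1, 2, 3}  B3 = {1, 3, 5}  B4 = {1, 4, 5}
Tree: B1–B2, B2–B3, B3–B4

The largest bag has 3 vertices, giving width 2; this decomposition certifies tw(G) ≤ 2. The edges 1–6–2–3–5–4–1 form a cycle, so G is not a tree and its treewidth is at least 2. The upper and lower bounds meet at 2, so that is the treewidth.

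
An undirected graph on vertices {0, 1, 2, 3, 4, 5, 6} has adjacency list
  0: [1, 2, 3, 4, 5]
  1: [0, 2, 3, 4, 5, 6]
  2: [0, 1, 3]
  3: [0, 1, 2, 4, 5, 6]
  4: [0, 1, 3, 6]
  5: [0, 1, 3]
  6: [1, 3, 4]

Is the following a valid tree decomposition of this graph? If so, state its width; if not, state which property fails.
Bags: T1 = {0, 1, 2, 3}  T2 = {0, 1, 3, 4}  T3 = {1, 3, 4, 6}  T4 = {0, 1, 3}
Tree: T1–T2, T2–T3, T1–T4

A tree decomposition must satisfy three properties: every vertex lies in some bag; for every edge, both endpoints lie together in some bag; and for every vertex, the bags containing it form a connected subtree. Here vertex 5 appears in no bag, so the decomposition is invalid.

No — vertex 5 appears in no bag.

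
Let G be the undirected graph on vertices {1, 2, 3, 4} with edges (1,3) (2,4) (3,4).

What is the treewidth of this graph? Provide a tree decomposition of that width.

Each bag holds 2 vertices, so the decomposition has width 1, which upper-bounds the treewidth. G has an edge, so its treewidth is at least 1. Combining the bounds, tw(G) = 1.

Treewidth 1.
One such decomposition:
Bags: B1 = {2, 4}  B2 = {3, 4}  B3 = {1, 3}
Tree: B1–B2, B2–B3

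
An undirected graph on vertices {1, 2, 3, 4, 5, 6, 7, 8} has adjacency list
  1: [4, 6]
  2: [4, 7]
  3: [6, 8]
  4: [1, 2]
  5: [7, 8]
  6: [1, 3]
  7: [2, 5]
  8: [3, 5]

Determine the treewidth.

A width-2 tree decomposition is:
Bags: B1 = {1, 4, 6}  B2 = {2, 4, 6}  B3 = {2, 6, 7}  B4 = {5, 6, 7}  B5 = {5, 6, 8}  B6 = {3, 6, 8}
Tree: B1–B2, B2–B3, B3–B4, B4–B5, B5–B6
Every bag has size at most 3, so the width is 3 − 1 = 2 and tw(G) ≤ 2. For the lower bound, G contains the cycle 6–1–4–2–7–5–8–3–6, so G is not a forest; only forests have treewidth ≤ 1, hence tw(G) ≥ 2. Hence tw(G) = 2 exactly.

2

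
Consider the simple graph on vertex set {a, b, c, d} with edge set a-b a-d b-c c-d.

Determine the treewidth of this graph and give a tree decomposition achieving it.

Every bag has size at most 3, so the width is 3 − 1 = 2 and tw(G) ≤ 2. Since a–b–c–d–a is a cycle in G, G is not acyclic. Forests are exactly the graphs of treewidth ≤ 1, so tw(G) ≥ 2. The upper and lower bounds meet at 2, so that is the treewidth.

Treewidth 2.
One such decomposition:
Bags: B1 = {a, b, c}  B2 = {a, c, d}
Tree: B1–B2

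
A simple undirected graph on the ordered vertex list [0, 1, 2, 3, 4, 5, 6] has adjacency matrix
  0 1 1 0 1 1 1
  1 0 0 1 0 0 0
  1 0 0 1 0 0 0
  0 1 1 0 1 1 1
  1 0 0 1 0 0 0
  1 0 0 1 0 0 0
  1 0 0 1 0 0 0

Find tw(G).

A width-2 tree decomposition is:
Bags: B1 = {0, 2, 3}  B2 = {0, 3, 5}  B3 = {0, 1, 3}  B4 = {0, 3, 4}  B5 = {0, 3, 6}
Tree: B1–B2, B2–B3, B3–B4, B4–B5
Each bag holds 3 vertices, so the decomposition has width 2, which upper-bounds the treewidth. The edges 0–2–3–5–0 form a cycle, so G is not a tree and its treewidth is at least 2. Therefore the treewidth is 2.

2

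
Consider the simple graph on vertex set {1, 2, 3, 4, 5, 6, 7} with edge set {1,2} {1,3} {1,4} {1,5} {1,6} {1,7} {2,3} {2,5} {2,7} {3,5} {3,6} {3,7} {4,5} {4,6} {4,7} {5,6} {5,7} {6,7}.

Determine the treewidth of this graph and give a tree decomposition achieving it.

Treewidth 4.
One such decomposition:
Bags: B1 = {1, 4, 5, 6, 7}  B2 = {1, 3, 5, 6, 7}  B3 = {1, 2, 3, 5, 7}
Tree: B1–B2, B2–B3

The largest bag has 5 vertices, giving width 4; this decomposition certifies tw(G) ≤ 4. Conversely, {1, 2, 3, 5, 7} is a clique of size 5, and the vertices of any clique must share a bag in every tree decomposition; so some bag has ≥ 5 vertices and tw(G) ≥ 4. The upper and lower bounds meet at 4, so that is the treewidth.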